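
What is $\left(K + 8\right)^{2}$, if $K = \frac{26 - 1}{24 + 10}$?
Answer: $\frac{88209}{1156} \approx 76.305$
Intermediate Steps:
$K = \frac{25}{34} \approx 0.73529$
$\left(K + 8\right)^{2} = \left(\frac{25}{34} + 8\right)^{2} = \left(\frac{297}{34}\right)^{2} = \frac{88209}{1156}$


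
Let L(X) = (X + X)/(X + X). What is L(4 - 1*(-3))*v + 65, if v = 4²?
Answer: 81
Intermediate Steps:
v = 16
L(X) = 1 (L(X) = (2*X)/((2*X)) = (2*X)*(1/(2*X)) = 1)
L(4 - 1*(-3))*v + 65 = 1*16 + 65 = 16 + 65 = 81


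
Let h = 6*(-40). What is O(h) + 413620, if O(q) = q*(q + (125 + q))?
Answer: 498820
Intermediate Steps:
h = -240
O(q) = q*(125 + 2*q)
O(h) + 413620 = -240*(125 + 2*(-240)) + 413620 = -240*(125 - 480) + 413620 = -240*(-355) + 413620 = 85200 + 413620 = 498820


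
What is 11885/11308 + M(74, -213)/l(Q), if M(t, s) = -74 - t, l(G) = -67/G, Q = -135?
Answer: -225137545/757636 ≈ -297.16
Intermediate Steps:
11885/11308 + M(74, -213)/l(Q) = 11885/11308 + (-74 - 1*74)/((-67/(-135))) = 11885*(1/11308) + (-74 - 74)/((-67*(-1/135))) = 11885/11308 - 148/67/135 = 11885/11308 - 148*135/67 = 11885/11308 - 19980/67 = -225137545/757636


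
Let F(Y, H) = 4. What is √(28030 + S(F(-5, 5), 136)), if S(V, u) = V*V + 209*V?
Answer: √28882 ≈ 169.95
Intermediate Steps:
S(V, u) = V² + 209*V
√(28030 + S(F(-5, 5), 136)) = √(28030 + 4*(209 + 4)) = √(28030 + 4*213) = √(28030 + 852) = √28882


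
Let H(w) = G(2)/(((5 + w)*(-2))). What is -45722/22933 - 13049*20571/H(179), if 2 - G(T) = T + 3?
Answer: -755127124058314/22933 ≈ -3.2928e+10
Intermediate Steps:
G(T) = -1 - T (G(T) = 2 - (T + 3) = 2 - (3 + T) = 2 + (-3 - T) = -1 - T)
H(w) = -3/(-10 - 2*w) (H(w) = (-1 - 1*2)/(((5 + w)*(-2))) = (-1 - 2)/(-10 - 2*w) = -3/(-10 - 2*w))
-45722/22933 - 13049*20571/H(179) = -45722/22933 - 13049/((3/(2*(5 + 179)))/20571) = -45722*1/22933 - 13049/(((3/2)/184)*(1/20571)) = -45722/22933 - 13049/(((3/2)*(1/184))*(1/20571)) = -45722/22933 - 13049/((3/368)*(1/20571)) = -45722/22933 - 13049/1/2523376 = -45722/22933 - 13049*2523376 = -45722/22933 - 32927533424 = -755127124058314/22933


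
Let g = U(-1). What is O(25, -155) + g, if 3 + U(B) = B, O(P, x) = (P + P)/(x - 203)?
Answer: -741/179 ≈ -4.1397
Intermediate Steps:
O(P, x) = 2*P/(-203 + x) (O(P, x) = (2*P)/(-203 + x) = 2*P/(-203 + x))
U(B) = -3 + B
g = -4 (g = -3 - 1 = -4)
O(25, -155) + g = 2*25/(-203 - 155) - 4 = 2*25/(-358) - 4 = 2*25*(-1/358) - 4 = -25/179 - 4 = -741/179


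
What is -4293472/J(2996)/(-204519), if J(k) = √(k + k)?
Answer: 1073368*√1498/153184731 ≈ 0.27120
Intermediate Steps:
J(k) = √2*√k (J(k) = √(2*k) = √2*√k)
-4293472/J(2996)/(-204519) = -4293472*√1498/2996/(-204519) = -4293472*√1498/2996*(-1/204519) = -1073368*√1498/749*(-1/204519) = 1073368*√1498/153184731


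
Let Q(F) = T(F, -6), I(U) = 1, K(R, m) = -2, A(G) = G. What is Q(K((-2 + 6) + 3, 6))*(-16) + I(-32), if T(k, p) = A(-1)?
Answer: 17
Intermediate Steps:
T(k, p) = -1
Q(F) = -1
Q(K((-2 + 6) + 3, 6))*(-16) + I(-32) = -1*(-16) + 1 = 16 + 1 = 17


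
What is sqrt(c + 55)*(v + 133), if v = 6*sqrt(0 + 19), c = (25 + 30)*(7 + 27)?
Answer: 30*sqrt(1463) + 665*sqrt(77) ≈ 6982.8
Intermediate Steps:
c = 1870 (c = 55*34 = 1870)
v = 6*sqrt(19) ≈ 26.153
sqrt(c + 55)*(v + 133) = sqrt(1870 + 55)*(6*sqrt(19) + 133) = sqrt(1925)*(133 + 6*sqrt(19)) = (5*sqrt(77))*(133 + 6*sqrt(19)) = 5*sqrt(77)*(133 + 6*sqrt(19))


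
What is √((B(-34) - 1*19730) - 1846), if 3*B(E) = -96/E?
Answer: 38*I*√4318/17 ≈ 146.88*I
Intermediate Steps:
B(E) = -32/E (B(E) = (-96/E)/3 = -32/E)
√((B(-34) - 1*19730) - 1846) = √((-32/(-34) - 1*19730) - 1846) = √((-32*(-1/34) - 19730) - 1846) = √((16/17 - 19730) - 1846) = √(-335394/17 - 1846) = √(-366776/17) = 38*I*√4318/17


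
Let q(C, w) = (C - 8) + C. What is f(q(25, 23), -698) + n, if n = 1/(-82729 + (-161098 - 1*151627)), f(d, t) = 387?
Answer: 153040697/395454 ≈ 387.00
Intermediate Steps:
q(C, w) = -8 + 2*C (q(C, w) = (-8 + C) + C = -8 + 2*C)
n = -1/395454 (n = 1/(-82729 + (-161098 - 151627)) = 1/(-82729 - 312725) = 1/(-395454) = -1/395454 ≈ -2.5287e-6)
f(q(25, 23), -698) + n = 387 - 1/395454 = 153040697/395454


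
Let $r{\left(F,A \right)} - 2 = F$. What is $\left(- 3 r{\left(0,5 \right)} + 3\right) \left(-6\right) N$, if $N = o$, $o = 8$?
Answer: $144$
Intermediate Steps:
$r{\left(F,A \right)} = 2 + F$
$N = 8$
$\left(- 3 r{\left(0,5 \right)} + 3\right) \left(-6\right) N = \left(- 3 \left(2 + 0\right) + 3\right) \left(-6\right) 8 = \left(\left(-3\right) 2 + 3\right) \left(-6\right) 8 = \left(-6 + 3\right) \left(-6\right) 8 = \left(-3\right) \left(-6\right) 8 = 18 \cdot 8 = 144$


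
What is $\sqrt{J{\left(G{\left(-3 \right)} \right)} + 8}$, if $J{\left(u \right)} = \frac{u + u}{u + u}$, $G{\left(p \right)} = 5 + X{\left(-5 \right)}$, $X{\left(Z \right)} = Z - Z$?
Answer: $3$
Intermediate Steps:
$X{\left(Z \right)} = 0$
$G{\left(p \right)} = 5$ ($G{\left(p \right)} = 5 + 0 = 5$)
$J{\left(u \right)} = 1$ ($J{\left(u \right)} = \frac{2 u}{2 u} = 2 u \frac{1}{2 u} = 1$)
$\sqrt{J{\left(G{\left(-3 \right)} \right)} + 8} = \sqrt{1 + 8} = \sqrt{9} = 3$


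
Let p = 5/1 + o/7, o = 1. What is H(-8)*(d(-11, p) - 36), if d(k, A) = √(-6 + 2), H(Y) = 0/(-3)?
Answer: 0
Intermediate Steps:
H(Y) = 0 (H(Y) = 0*(-⅓) = 0)
p = 36/7 (p = 5/1 + 1/7 = 5*1 + 1*(⅐) = 5 + ⅐ = 36/7 ≈ 5.1429)
d(k, A) = 2*I (d(k, A) = √(-4) = 2*I)
H(-8)*(d(-11, p) - 36) = 0*(2*I - 36) = 0*(-36 + 2*I) = 0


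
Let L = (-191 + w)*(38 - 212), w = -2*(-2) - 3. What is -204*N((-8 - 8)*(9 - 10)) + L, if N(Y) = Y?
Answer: 29796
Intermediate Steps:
w = 1 (w = 4 - 3 = 1)
L = 33060 (L = (-191 + 1)*(38 - 212) = -190*(-174) = 33060)
-204*N((-8 - 8)*(9 - 10)) + L = -204*(-8 - 8)*(9 - 10) + 33060 = -(-3264)*(-1) + 33060 = -204*16 + 33060 = -3264 + 33060 = 29796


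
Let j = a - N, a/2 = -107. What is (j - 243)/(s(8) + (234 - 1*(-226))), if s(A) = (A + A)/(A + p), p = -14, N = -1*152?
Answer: -915/1372 ≈ -0.66691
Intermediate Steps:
a = -214 (a = 2*(-107) = -214)
N = -152
j = -62 (j = -214 - 1*(-152) = -214 + 152 = -62)
s(A) = 2*A/(-14 + A) (s(A) = (A + A)/(A - 14) = (2*A)/(-14 + A) = 2*A/(-14 + A))
(j - 243)/(s(8) + (234 - 1*(-226))) = (-62 - 243)/(2*8/(-14 + 8) + (234 - 1*(-226))) = -305/(2*8/(-6) + (234 + 226)) = -305/(2*8*(-⅙) + 460) = -305/(-8/3 + 460) = -305/1372/3 = -305*3/1372 = -915/1372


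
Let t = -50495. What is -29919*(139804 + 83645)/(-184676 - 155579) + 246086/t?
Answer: 67498811604083/3436235245 ≈ 19643.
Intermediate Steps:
-29919*(139804 + 83645)/(-184676 - 155579) + 246086/t = -29919*(139804 + 83645)/(-184676 - 155579) + 246086/(-50495) = -29919/((-340255/223449)) + 246086*(-1/50495) = -29919/((-340255*1/223449)) - 246086/50495 = -29919/(-340255/223449) - 246086/50495 = -29919*(-223449/340255) - 246086/50495 = 6685370631/340255 - 246086/50495 = 67498811604083/3436235245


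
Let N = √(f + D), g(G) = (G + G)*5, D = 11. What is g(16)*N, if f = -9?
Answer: 160*√2 ≈ 226.27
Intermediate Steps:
g(G) = 10*G (g(G) = (2*G)*5 = 10*G)
N = √2 (N = √(-9 + 11) = √2 ≈ 1.4142)
g(16)*N = (10*16)*√2 = 160*√2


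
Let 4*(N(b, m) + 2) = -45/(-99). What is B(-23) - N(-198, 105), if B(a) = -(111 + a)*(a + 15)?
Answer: 31059/44 ≈ 705.89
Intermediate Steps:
N(b, m) = -83/44 (N(b, m) = -2 + (-45/(-99))/4 = -2 + (-45*(-1/99))/4 = -2 + (1/4)*(5/11) = -2 + 5/44 = -83/44)
B(a) = -(15 + a)*(111 + a) (B(a) = -(111 + a)*(15 + a) = -(15 + a)*(111 + a))
B(-23) - N(-198, 105) = (-1665 - 1*(-23)**2 - 126*(-23)) - 1*(-83/44) = (-1665 - 1*529 + 2898) + 83/44 = (-1665 - 529 + 2898) + 83/44 = 704 + 83/44 = 31059/44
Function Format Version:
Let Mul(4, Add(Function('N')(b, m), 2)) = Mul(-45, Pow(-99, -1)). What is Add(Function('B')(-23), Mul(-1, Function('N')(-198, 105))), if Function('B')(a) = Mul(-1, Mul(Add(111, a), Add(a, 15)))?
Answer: Rational(31059, 44) ≈ 705.89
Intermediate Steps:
Function('N')(b, m) = Rational(-83, 44) (Function('N')(b, m) = Add(-2, Mul(Rational(1, 4), Mul(-45, Pow(-99, -1)))) = Add(-2, Mul(Rational(1, 4), Mul(-45, Rational(-1, 99)))) = Add(-2, Mul(Rational(1, 4), Rational(5, 11))) = Add(-2, Rational(5, 44)) = Rational(-83, 44))
Function('B')(a) = Mul(-1, Add(15, a), Add(111, a)) (Function('B')(a) = Mul(-1, Mul(Add(111, a), Add(15, a))) = Mul(-1, Mul(Add(15, a), Add(111, a))) = Mul(-1, Add(15, a), Add(111, a)))
Add(Function('B')(-23), Mul(-1, Function('N')(-198, 105))) = Add(Add(-1665, Mul(-1, Pow(-23, 2)), Mul(-126, -23)), Mul(-1, Rational(-83, 44))) = Add(Add(-1665, Mul(-1, 529), 2898), Rational(83, 44)) = Add(Add(-1665, -529, 2898), Rational(83, 44)) = Add(704, Rational(83, 44)) = Rational(31059, 44)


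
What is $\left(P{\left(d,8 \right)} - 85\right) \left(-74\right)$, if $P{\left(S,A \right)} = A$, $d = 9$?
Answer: $5698$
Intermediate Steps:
$\left(P{\left(d,8 \right)} - 85\right) \left(-74\right) = \left(8 - 85\right) \left(-74\right) = \left(-77\right) \left(-74\right) = 5698$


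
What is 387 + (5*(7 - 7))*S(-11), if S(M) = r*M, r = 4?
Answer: 387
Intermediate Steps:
S(M) = 4*M
387 + (5*(7 - 7))*S(-11) = 387 + (5*(7 - 7))*(4*(-11)) = 387 + (5*0)*(-44) = 387 + 0*(-44) = 387 + 0 = 387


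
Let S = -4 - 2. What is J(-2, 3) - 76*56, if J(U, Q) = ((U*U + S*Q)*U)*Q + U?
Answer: -4174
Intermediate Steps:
S = -6
J(U, Q) = U + Q*U*(U**2 - 6*Q) (J(U, Q) = ((U*U - 6*Q)*U)*Q + U = ((U**2 - 6*Q)*U)*Q + U = (U*(U**2 - 6*Q))*Q + U = Q*U*(U**2 - 6*Q) + U = U + Q*U*(U**2 - 6*Q))
J(-2, 3) - 76*56 = -2*(1 - 6*3**2 + 3*(-2)**2) - 76*56 = -2*(1 - 6*9 + 3*4) - 4256 = -2*(1 - 54 + 12) - 4256 = -2*(-41) - 4256 = 82 - 4256 = -4174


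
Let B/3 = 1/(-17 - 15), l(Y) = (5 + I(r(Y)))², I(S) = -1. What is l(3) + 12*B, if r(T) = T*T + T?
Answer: 119/8 ≈ 14.875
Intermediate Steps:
r(T) = T + T² (r(T) = T² + T = T + T²)
l(Y) = 16 (l(Y) = (5 - 1)² = 4² = 16)
B = -3/32 (B = 3/(-17 - 15) = 3/(-32) = 3*(-1/32) = -3/32 ≈ -0.093750)
l(3) + 12*B = 16 + 12*(-3/32) = 16 - 9/8 = 119/8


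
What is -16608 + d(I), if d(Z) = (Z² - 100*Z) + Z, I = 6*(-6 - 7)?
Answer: -2802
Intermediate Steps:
I = -78 (I = 6*(-13) = -78)
d(Z) = Z² - 99*Z
-16608 + d(I) = -16608 - 78*(-99 - 78) = -16608 - 78*(-177) = -16608 + 13806 = -2802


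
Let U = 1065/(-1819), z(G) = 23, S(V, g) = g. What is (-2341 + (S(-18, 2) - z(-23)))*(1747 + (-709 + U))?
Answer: -4457228634/1819 ≈ -2.4504e+6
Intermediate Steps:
U = -1065/1819 (U = 1065*(-1/1819) = -1065/1819 ≈ -0.58549)
(-2341 + (S(-18, 2) - z(-23)))*(1747 + (-709 + U)) = (-2341 + (2 - 1*23))*(1747 + (-709 - 1065/1819)) = (-2341 + (2 - 23))*(1747 - 1290736/1819) = (-2341 - 21)*(1887057/1819) = -2362*1887057/1819 = -4457228634/1819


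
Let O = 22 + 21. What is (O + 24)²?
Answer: 4489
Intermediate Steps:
O = 43
(O + 24)² = (43 + 24)² = 67² = 4489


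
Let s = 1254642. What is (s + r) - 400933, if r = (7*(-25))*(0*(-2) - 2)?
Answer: 854059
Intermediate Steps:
r = 350 (r = -175*(0 - 2) = -175*(-2) = 350)
(s + r) - 400933 = (1254642 + 350) - 400933 = 1254992 - 400933 = 854059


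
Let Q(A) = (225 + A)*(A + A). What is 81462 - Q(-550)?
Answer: -276038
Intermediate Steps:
Q(A) = 2*A*(225 + A) (Q(A) = (225 + A)*(2*A) = 2*A*(225 + A))
81462 - Q(-550) = 81462 - 2*(-550)*(225 - 550) = 81462 - 2*(-550)*(-325) = 81462 - 1*357500 = 81462 - 357500 = -276038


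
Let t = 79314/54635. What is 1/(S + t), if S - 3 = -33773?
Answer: -54635/1844944636 ≈ -2.9613e-5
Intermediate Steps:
S = -33770 (S = 3 - 33773 = -33770)
t = 79314/54635 (t = 79314*(1/54635) = 79314/54635 ≈ 1.4517)
1/(S + t) = 1/(-33770 + 79314/54635) = 1/(-1844944636/54635) = -54635/1844944636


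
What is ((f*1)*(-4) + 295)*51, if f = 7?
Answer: 13617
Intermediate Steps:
((f*1)*(-4) + 295)*51 = ((7*1)*(-4) + 295)*51 = (7*(-4) + 295)*51 = (-28 + 295)*51 = 267*51 = 13617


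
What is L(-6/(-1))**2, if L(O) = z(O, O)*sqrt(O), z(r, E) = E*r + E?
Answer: 10584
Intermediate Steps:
z(r, E) = E + E*r
L(O) = O**(3/2)*(1 + O) (L(O) = (O*(1 + O))*sqrt(O) = O**(3/2)*(1 + O))
L(-6/(-1))**2 = ((-6/(-1))**(3/2)*(1 - 6/(-1)))**2 = ((-6*(-1))**(3/2)*(1 - 6*(-1)))**2 = (6**(3/2)*(1 + 6))**2 = ((6*sqrt(6))*7)**2 = (42*sqrt(6))**2 = 10584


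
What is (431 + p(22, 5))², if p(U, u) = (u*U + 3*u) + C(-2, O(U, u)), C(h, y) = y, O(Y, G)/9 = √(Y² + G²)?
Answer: 350365 + 10008*√509 ≈ 5.7616e+5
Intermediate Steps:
O(Y, G) = 9*√(G² + Y²) (O(Y, G) = 9*√(Y² + G²) = 9*√(G² + Y²))
p(U, u) = 3*u + 9*√(U² + u²) + U*u (p(U, u) = (u*U + 3*u) + 9*√(u² + U²) = (U*u + 3*u) + 9*√(U² + u²) = (3*u + U*u) + 9*√(U² + u²) = 3*u + 9*√(U² + u²) + U*u)
(431 + p(22, 5))² = (431 + (3*5 + 9*√(22² + 5²) + 22*5))² = (431 + (15 + 9*√(484 + 25) + 110))² = (431 + (15 + 9*√509 + 110))² = (431 + (125 + 9*√509))² = (556 + 9*√509)²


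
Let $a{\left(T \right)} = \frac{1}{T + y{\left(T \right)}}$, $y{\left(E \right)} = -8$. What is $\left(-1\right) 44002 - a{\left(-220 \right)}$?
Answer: $- \frac{10032455}{228} \approx -44002.0$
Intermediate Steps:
$a{\left(T \right)} = \frac{1}{-8 + T}$ ($a{\left(T \right)} = \frac{1}{T - 8} = \frac{1}{-8 + T}$)
$\left(-1\right) 44002 - a{\left(-220 \right)} = \left(-1\right) 44002 - \frac{1}{-8 - 220} = -44002 - \frac{1}{-228} = -44002 - - \frac{1}{228} = -44002 + \frac{1}{228} = - \frac{10032455}{228}$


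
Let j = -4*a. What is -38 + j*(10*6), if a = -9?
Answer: 2122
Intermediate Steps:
j = 36 (j = -4*(-9) = 36)
-38 + j*(10*6) = -38 + 36*(10*6) = -38 + 36*60 = -38 + 2160 = 2122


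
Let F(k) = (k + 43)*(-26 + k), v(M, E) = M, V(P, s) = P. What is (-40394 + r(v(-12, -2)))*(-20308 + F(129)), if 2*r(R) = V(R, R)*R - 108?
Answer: 104654592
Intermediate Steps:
r(R) = -54 + R²/2 (r(R) = (R*R - 108)/2 = (R² - 108)/2 = (-108 + R²)/2 = -54 + R²/2)
F(k) = (-26 + k)*(43 + k) (F(k) = (43 + k)*(-26 + k) = (-26 + k)*(43 + k))
(-40394 + r(v(-12, -2)))*(-20308 + F(129)) = (-40394 + (-54 + (½)*(-12)²))*(-20308 + (-1118 + 129² + 17*129)) = (-40394 + (-54 + (½)*144))*(-20308 + (-1118 + 16641 + 2193)) = (-40394 + (-54 + 72))*(-20308 + 17716) = (-40394 + 18)*(-2592) = -40376*(-2592) = 104654592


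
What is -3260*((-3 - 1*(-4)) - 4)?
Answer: 9780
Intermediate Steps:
-3260*((-3 - 1*(-4)) - 4) = -3260*((-3 + 4) - 4) = -3260*(1 - 4) = -3260*(-3) = -652*(-15) = 9780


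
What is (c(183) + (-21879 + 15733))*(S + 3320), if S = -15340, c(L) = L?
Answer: 71675260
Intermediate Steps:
(c(183) + (-21879 + 15733))*(S + 3320) = (183 + (-21879 + 15733))*(-15340 + 3320) = (183 - 6146)*(-12020) = -5963*(-12020) = 71675260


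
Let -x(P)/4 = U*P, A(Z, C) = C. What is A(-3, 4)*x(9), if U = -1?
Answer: 144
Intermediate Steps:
x(P) = 4*P (x(P) = -(-4)*P = 4*P)
A(-3, 4)*x(9) = 4*(4*9) = 4*36 = 144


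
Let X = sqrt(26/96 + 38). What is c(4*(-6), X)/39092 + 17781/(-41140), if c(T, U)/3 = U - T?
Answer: -173033193/402061220 + sqrt(5511)/156368 ≈ -0.42989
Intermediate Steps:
X = sqrt(5511)/12 (X = sqrt(26*(1/96) + 38) = sqrt(13/48 + 38) = sqrt(1837/48) = sqrt(5511)/12 ≈ 6.1863)
c(T, U) = -3*T + 3*U (c(T, U) = 3*(U - T) = -3*T + 3*U)
c(4*(-6), X)/39092 + 17781/(-41140) = (-12*(-6) + 3*(sqrt(5511)/12))/39092 + 17781/(-41140) = (-3*(-24) + sqrt(5511)/4)*(1/39092) + 17781*(-1/41140) = (72 + sqrt(5511)/4)*(1/39092) - 17781/41140 = (18/9773 + sqrt(5511)/156368) - 17781/41140 = -173033193/402061220 + sqrt(5511)/156368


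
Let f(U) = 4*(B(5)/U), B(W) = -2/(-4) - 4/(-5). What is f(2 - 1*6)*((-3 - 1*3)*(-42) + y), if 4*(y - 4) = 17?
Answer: -13533/40 ≈ -338.33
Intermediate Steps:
y = 33/4 (y = 4 + (¼)*17 = 4 + 17/4 = 33/4 ≈ 8.2500)
B(W) = 13/10 (B(W) = -2*(-¼) - 4*(-⅕) = ½ + ⅘ = 13/10)
f(U) = 26/(5*U) (f(U) = 4*(13/(10*U)) = 26/(5*U))
f(2 - 1*6)*((-3 - 1*3)*(-42) + y) = (26/(5*(2 - 1*6)))*((-3 - 1*3)*(-42) + 33/4) = (26/(5*(2 - 6)))*((-3 - 3)*(-42) + 33/4) = ((26/5)/(-4))*(-6*(-42) + 33/4) = ((26/5)*(-¼))*(252 + 33/4) = -13/10*1041/4 = -13533/40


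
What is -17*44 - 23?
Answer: -771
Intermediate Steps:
-17*44 - 23 = -748 - 23 = -771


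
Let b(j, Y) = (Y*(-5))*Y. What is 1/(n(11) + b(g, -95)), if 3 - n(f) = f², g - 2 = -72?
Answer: -1/45243 ≈ -2.2103e-5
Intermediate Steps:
g = -70 (g = 2 - 72 = -70)
n(f) = 3 - f²
b(j, Y) = -5*Y² (b(j, Y) = (-5*Y)*Y = -5*Y²)
1/(n(11) + b(g, -95)) = 1/((3 - 1*11²) - 5*(-95)²) = 1/((3 - 1*121) - 5*9025) = 1/((3 - 121) - 45125) = 1/(-118 - 45125) = 1/(-45243) = -1/45243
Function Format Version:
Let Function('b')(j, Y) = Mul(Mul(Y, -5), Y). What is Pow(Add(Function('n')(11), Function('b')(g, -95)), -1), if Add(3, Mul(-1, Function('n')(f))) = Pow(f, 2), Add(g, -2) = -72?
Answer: Rational(-1, 45243) ≈ -2.2103e-5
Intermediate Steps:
g = -70 (g = Add(2, -72) = -70)
Function('n')(f) = Add(3, Mul(-1, Pow(f, 2)))
Function('b')(j, Y) = Mul(-5, Pow(Y, 2)) (Function('b')(j, Y) = Mul(Mul(-5, Y), Y) = Mul(-5, Pow(Y, 2)))
Pow(Add(Function('n')(11), Function('b')(g, -95)), -1) = Pow(Add(Add(3, Mul(-1, Pow(11, 2))), Mul(-5, Pow(-95, 2))), -1) = Pow(Add(Add(3, Mul(-1, 121)), Mul(-5, 9025)), -1) = Pow(Add(Add(3, -121), -45125), -1) = Pow(Add(-118, -45125), -1) = Pow(-45243, -1) = Rational(-1, 45243)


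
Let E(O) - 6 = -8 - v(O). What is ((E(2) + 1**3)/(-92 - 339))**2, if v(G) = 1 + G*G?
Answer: 36/185761 ≈ 0.00019380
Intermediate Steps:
v(G) = 1 + G**2
E(O) = -3 - O**2 (E(O) = 6 + (-8 - (1 + O**2)) = 6 + (-8 + (-1 - O**2)) = 6 + (-9 - O**2) = -3 - O**2)
((E(2) + 1**3)/(-92 - 339))**2 = (((-3 - 1*2**2) + 1**3)/(-92 - 339))**2 = (((-3 - 1*4) + 1)/(-431))**2 = (((-3 - 4) + 1)*(-1/431))**2 = ((-7 + 1)*(-1/431))**2 = (-6*(-1/431))**2 = (6/431)**2 = 36/185761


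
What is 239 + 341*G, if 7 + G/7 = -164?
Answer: -407938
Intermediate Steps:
G = -1197 (G = -49 + 7*(-164) = -49 - 1148 = -1197)
239 + 341*G = 239 + 341*(-1197) = 239 - 408177 = -407938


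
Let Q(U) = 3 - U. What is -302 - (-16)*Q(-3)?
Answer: -206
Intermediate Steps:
-302 - (-16)*Q(-3) = -302 - (-16)*(3 - 1*(-3)) = -302 - (-16)*(3 + 3) = -302 - (-16)*6 = -302 - 1*(-96) = -302 + 96 = -206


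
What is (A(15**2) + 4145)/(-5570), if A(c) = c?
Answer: -437/557 ≈ -0.78456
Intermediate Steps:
(A(15**2) + 4145)/(-5570) = (15**2 + 4145)/(-5570) = (225 + 4145)*(-1/5570) = 4370*(-1/5570) = -437/557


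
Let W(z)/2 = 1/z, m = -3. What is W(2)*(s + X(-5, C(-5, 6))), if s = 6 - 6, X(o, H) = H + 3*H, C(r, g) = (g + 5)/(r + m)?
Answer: -11/2 ≈ -5.5000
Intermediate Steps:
C(r, g) = (5 + g)/(-3 + r) (C(r, g) = (g + 5)/(r - 3) = (5 + g)/(-3 + r))
W(z) = 2/z
X(o, H) = 4*H
s = 0
W(2)*(s + X(-5, C(-5, 6))) = (2/2)*(0 + 4*((5 + 6)/(-3 - 5))) = (2*(1/2))*(0 + 4*(11/(-8))) = 1*(0 + 4*(-1/8*11)) = 1*(0 + 4*(-11/8)) = 1*(0 - 11/2) = 1*(-11/2) = -11/2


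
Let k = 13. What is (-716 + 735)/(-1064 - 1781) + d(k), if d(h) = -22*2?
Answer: -125199/2845 ≈ -44.007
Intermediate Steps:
d(h) = -44
(-716 + 735)/(-1064 - 1781) + d(k) = (-716 + 735)/(-1064 - 1781) - 44 = 19/(-2845) - 44 = 19*(-1/2845) - 44 = -19/2845 - 44 = -125199/2845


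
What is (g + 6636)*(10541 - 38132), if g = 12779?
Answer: -535679265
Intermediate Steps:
(g + 6636)*(10541 - 38132) = (12779 + 6636)*(10541 - 38132) = 19415*(-27591) = -535679265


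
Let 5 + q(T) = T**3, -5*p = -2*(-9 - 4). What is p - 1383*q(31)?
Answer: -205970216/5 ≈ -4.1194e+7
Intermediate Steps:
p = -26/5 (p = -(-2)*(-9 - 4)/5 = -(-2)*(-13)/5 = -1/5*26 = -26/5 ≈ -5.2000)
q(T) = -5 + T**3
p - 1383*q(31) = -26/5 - 1383*(-5 + 31**3) = -26/5 - 1383*(-5 + 29791) = -26/5 - 1383*29786 = -26/5 - 41194038 = -205970216/5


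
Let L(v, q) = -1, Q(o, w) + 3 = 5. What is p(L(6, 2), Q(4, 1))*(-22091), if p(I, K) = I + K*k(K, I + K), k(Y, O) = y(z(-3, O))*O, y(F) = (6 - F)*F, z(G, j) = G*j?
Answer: 1215005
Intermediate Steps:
Q(o, w) = 2 (Q(o, w) = -3 + 5 = 2)
y(F) = F*(6 - F)
k(Y, O) = -3*O²*(6 + 3*O) (k(Y, O) = ((-3*O)*(6 - (-3)*O))*O = ((-3*O)*(6 + 3*O))*O = (-3*O*(6 + 3*O))*O = -3*O²*(6 + 3*O))
p(I, K) = I + 9*K*(I + K)²*(-2 - I - K) (p(I, K) = I + K*(9*(I + K)²*(-2 - (I + K))) = I + K*(9*(I + K)²*(-2 + (-I - K))) = I + K*(9*(I + K)²*(-2 - I - K)) = I + 9*K*(I + K)²*(-2 - I - K))
p(L(6, 2), Q(4, 1))*(-22091) = (-1 - 9*2*(-1 + 2)²*(2 - 1 + 2))*(-22091) = (-1 - 9*2*1²*3)*(-22091) = (-1 - 9*2*1*3)*(-22091) = (-1 - 54)*(-22091) = -55*(-22091) = 1215005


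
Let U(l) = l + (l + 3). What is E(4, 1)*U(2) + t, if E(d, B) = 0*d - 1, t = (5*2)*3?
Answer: 23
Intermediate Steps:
U(l) = 3 + 2*l (U(l) = l + (3 + l) = 3 + 2*l)
t = 30 (t = 10*3 = 30)
E(d, B) = -1 (E(d, B) = 0 - 1 = -1)
E(4, 1)*U(2) + t = -(3 + 2*2) + 30 = -(3 + 4) + 30 = -1*7 + 30 = -7 + 30 = 23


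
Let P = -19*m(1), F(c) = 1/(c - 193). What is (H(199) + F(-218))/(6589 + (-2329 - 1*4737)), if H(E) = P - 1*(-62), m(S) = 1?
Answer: -17672/196047 ≈ -0.090142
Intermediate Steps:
F(c) = 1/(-193 + c)
P = -19 (P = -19*1 = -19)
H(E) = 43 (H(E) = -19 - 1*(-62) = -19 + 62 = 43)
(H(199) + F(-218))/(6589 + (-2329 - 1*4737)) = (43 + 1/(-193 - 218))/(6589 + (-2329 - 1*4737)) = (43 + 1/(-411))/(6589 + (-2329 - 4737)) = (43 - 1/411)/(6589 - 7066) = (17672/411)/(-477) = (17672/411)*(-1/477) = -17672/196047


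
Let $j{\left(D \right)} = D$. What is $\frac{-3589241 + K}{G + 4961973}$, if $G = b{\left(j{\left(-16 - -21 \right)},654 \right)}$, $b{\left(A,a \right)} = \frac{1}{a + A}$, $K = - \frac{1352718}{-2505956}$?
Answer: $- \frac{2963680720670401}{4097163141939424} \approx -0.72335$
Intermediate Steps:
$K = \frac{676359}{1252978}$ ($K = \left(-1352718\right) \left(- \frac{1}{2505956}\right) = \frac{676359}{1252978} \approx 0.5398$)
$b{\left(A,a \right)} = \frac{1}{A + a}$
$G = \frac{1}{659}$ ($G = \frac{1}{\left(-16 - -21\right) + 654} = \frac{1}{\left(-16 + 21\right) + 654} = \frac{1}{5 + 654} = \frac{1}{659} \approx 0.0015175$)
$\frac{-3589241 + K}{G + 4961973} = \frac{-3589241 + \frac{676359}{1252978}}{\frac{1}{659} + 4961973} = - \frac{4497239333339}{1252978 \cdot \frac{3269940208}{659}} = \left(- \frac{4497239333339}{1252978}\right) \frac{659}{3269940208} = - \frac{2963680720670401}{4097163141939424}$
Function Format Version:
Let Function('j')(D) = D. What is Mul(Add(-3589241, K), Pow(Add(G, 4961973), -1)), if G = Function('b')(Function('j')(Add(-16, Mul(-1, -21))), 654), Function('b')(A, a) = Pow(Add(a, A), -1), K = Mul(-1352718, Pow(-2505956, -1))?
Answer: Rational(-2963680720670401, 4097163141939424) ≈ -0.72335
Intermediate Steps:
K = Rational(676359, 1252978) (K = Mul(-1352718, Rational(-1, 2505956)) = Rational(676359, 1252978) ≈ 0.53980)
Function('b')(A, a) = Pow(Add(A, a), -1)
G = Rational(1, 659) (G = Pow(Add(Add(-16, Mul(-1, -21)), 654), -1) = Pow(Add(Add(-16, 21), 654), -1) = Pow(Add(5, 654), -1) = Pow(659, -1) = Rational(1, 659) ≈ 0.0015175)
Mul(Add(-3589241, K), Pow(Add(G, 4961973), -1)) = Mul(Add(-3589241, Rational(676359, 1252978)), Pow(Add(Rational(1, 659), 4961973), -1)) = Mul(Rational(-4497239333339, 1252978), Pow(Rational(3269940208, 659), -1)) = Mul(Rational(-4497239333339, 1252978), Rational(659, 3269940208)) = Rational(-2963680720670401, 4097163141939424)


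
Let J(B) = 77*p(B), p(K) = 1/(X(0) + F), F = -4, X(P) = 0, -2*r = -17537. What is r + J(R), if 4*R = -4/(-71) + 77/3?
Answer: 34997/4 ≈ 8749.3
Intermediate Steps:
r = 17537/2 (r = -½*(-17537) = 17537/2 ≈ 8768.5)
R = 5479/852 (R = (-4/(-71) + 77/3)/4 = (-4*(-1/71) + 77*(⅓))/4 = (4/71 + 77/3)/4 = (¼)*(5479/213) = 5479/852 ≈ 6.4307)
p(K) = -¼ (p(K) = 1/(0 - 4) = 1/(-4) = -¼)
J(B) = -77/4 (J(B) = 77*(-¼) = -77/4)
r + J(R) = 17537/2 - 77/4 = 34997/4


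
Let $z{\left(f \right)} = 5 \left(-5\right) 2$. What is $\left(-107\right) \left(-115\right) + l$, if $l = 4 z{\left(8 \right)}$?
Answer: $12105$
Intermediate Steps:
$z{\left(f \right)} = -50$ ($z{\left(f \right)} = \left(-25\right) 2 = -50$)
$l = -200$ ($l = 4 \left(-50\right) = -200$)
$\left(-107\right) \left(-115\right) + l = \left(-107\right) \left(-115\right) - 200 = 12305 - 200 = 12105$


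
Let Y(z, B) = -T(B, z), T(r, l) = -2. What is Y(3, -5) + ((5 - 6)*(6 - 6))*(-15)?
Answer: 2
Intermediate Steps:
Y(z, B) = 2 (Y(z, B) = -1*(-2) = 2)
Y(3, -5) + ((5 - 6)*(6 - 6))*(-15) = 2 + ((5 - 6)*(6 - 6))*(-15) = 2 - 1*0*(-15) = 2 + 0*(-15) = 2 + 0 = 2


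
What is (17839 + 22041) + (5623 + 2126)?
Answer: 47629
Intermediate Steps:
(17839 + 22041) + (5623 + 2126) = 39880 + 7749 = 47629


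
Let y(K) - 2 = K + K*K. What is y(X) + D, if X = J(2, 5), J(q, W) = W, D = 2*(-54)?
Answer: -76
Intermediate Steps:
D = -108
X = 5
y(K) = 2 + K + K² (y(K) = 2 + (K + K*K) = 2 + (K + K²) = 2 + K + K²)
y(X) + D = (2 + 5 + 5²) - 108 = (2 + 5 + 25) - 108 = 32 - 108 = -76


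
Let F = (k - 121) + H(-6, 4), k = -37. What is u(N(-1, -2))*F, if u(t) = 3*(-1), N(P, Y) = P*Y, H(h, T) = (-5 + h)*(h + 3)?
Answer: 375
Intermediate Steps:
H(h, T) = (-5 + h)*(3 + h)
u(t) = -3
F = -125 (F = (-37 - 121) + (-15 + (-6)² - 2*(-6)) = -158 + (-15 + 36 + 12) = -158 + 33 = -125)
u(N(-1, -2))*F = -3*(-125) = 375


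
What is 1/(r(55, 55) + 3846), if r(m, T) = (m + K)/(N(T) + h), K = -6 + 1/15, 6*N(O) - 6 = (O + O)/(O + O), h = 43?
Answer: 1325/5097422 ≈ 0.00025994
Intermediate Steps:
N(O) = 7/6 (N(O) = 1 + ((O + O)/(O + O))/6 = 1 + ((2*O)/((2*O)))/6 = 1 + ((2*O)*(1/(2*O)))/6 = 1 + (⅙)*1 = 1 + ⅙ = 7/6)
K = -89/15 (K = -6 + 1/15 = -89/15 ≈ -5.9333)
r(m, T) = -178/1325 + 6*m/265 (r(m, T) = (m - 89/15)/(7/6 + 43) = (-89/15 + m)/(265/6) = (-89/15 + m)*(6/265) = -178/1325 + 6*m/265)
1/(r(55, 55) + 3846) = 1/((-178/1325 + (6/265)*55) + 3846) = 1/((-178/1325 + 66/53) + 3846) = 1/(1472/1325 + 3846) = 1/(5097422/1325) = 1325/5097422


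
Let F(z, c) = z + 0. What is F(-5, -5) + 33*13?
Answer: 424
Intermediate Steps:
F(z, c) = z
F(-5, -5) + 33*13 = -5 + 33*13 = -5 + 429 = 424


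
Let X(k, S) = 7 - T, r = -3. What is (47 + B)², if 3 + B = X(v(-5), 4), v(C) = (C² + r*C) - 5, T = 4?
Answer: 2209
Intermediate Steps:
v(C) = -5 + C² - 3*C (v(C) = (C² - 3*C) - 5 = -5 + C² - 3*C)
X(k, S) = 3 (X(k, S) = 7 - 1*4 = 7 - 4 = 3)
B = 0 (B = -3 + 3 = 0)
(47 + B)² = (47 + 0)² = 47² = 2209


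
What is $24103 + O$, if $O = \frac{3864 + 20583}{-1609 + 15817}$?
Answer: $\frac{114159957}{4736} \approx 24105.0$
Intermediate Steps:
$O = \frac{8149}{4736}$ ($O = \frac{24447}{14208} = 24447 \cdot \frac{1}{14208} = \frac{8149}{4736} \approx 1.7206$)
$24103 + O = 24103 + \frac{8149}{4736} = \frac{114159957}{4736}$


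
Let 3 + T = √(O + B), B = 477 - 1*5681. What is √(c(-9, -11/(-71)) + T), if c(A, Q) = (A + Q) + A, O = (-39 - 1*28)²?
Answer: √(-105080 + 5041*I*√715)/71 ≈ 2.5553 + 5.2321*I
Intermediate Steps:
O = 4489 (O = (-39 - 28)² = (-67)² = 4489)
c(A, Q) = Q + 2*A
B = -5204 (B = 477 - 5681 = -5204)
T = -3 + I*√715 (T = -3 + √(4489 - 5204) = -3 + √(-715) = -3 + I*√715 ≈ -3.0 + 26.739*I)
√(c(-9, -11/(-71)) + T) = √((-11/(-71) + 2*(-9)) + (-3 + I*√715)) = √((-11*(-1/71) - 18) + (-3 + I*√715)) = √((11/71 - 18) + (-3 + I*√715)) = √(-1267/71 + (-3 + I*√715)) = √(-1480/71 + I*√715)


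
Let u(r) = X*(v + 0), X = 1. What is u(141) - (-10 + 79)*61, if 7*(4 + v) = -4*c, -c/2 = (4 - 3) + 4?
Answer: -29451/7 ≈ -4207.3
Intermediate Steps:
c = -10 (c = -2*((4 - 3) + 4) = -2*(1 + 4) = -2*5 = -10)
v = 12/7 (v = -4 + (-4*(-10))/7 = -4 + (1/7)*40 = -4 + 40/7 = 12/7 ≈ 1.7143)
u(r) = 12/7 (u(r) = 1*(12/7 + 0) = 1*(12/7) = 12/7)
u(141) - (-10 + 79)*61 = 12/7 - (-10 + 79)*61 = 12/7 - 69*61 = 12/7 - 1*4209 = 12/7 - 4209 = -29451/7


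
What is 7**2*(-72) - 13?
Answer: -3541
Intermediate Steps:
7**2*(-72) - 13 = 49*(-72) - 13 = -3528 - 13 = -3541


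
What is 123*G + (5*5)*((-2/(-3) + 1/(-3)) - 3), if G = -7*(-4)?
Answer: 10132/3 ≈ 3377.3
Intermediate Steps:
G = 28
123*G + (5*5)*((-2/(-3) + 1/(-3)) - 3) = 123*28 + (5*5)*((-2/(-3) + 1/(-3)) - 3) = 3444 + 25*((-2*(-1/3) + 1*(-1/3)) - 3) = 3444 + 25*((2/3 - 1/3) - 3) = 3444 + 25*(1/3 - 3) = 3444 + 25*(-8/3) = 3444 - 200/3 = 10132/3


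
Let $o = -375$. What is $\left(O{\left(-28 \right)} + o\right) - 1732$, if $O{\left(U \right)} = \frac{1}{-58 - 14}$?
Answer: $- \frac{151705}{72} \approx -2107.0$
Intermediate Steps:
$O{\left(U \right)} = - \frac{1}{72}$ ($O{\left(U \right)} = \frac{1}{-72} = - \frac{1}{72}$)
$\left(O{\left(-28 \right)} + o\right) - 1732 = \left(- \frac{1}{72} - 375\right) - 1732 = - \frac{27001}{72} - 1732 = - \frac{151705}{72}$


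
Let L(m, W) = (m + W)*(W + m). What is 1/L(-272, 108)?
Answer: 1/26896 ≈ 3.7180e-5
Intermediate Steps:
L(m, W) = (W + m)² (L(m, W) = (W + m)*(W + m) = (W + m)²)
1/L(-272, 108) = 1/((108 - 272)²) = 1/((-164)²) = 1/26896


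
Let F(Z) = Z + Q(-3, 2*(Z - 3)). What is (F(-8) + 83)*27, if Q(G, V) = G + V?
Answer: 1350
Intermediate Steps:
F(Z) = -9 + 3*Z (F(Z) = Z + (-3 + 2*(Z - 3)) = Z + (-3 + 2*(-3 + Z)) = Z + (-3 + (-6 + 2*Z)) = Z + (-9 + 2*Z) = -9 + 3*Z)
(F(-8) + 83)*27 = ((-9 + 3*(-8)) + 83)*27 = ((-9 - 24) + 83)*27 = (-33 + 83)*27 = 50*27 = 1350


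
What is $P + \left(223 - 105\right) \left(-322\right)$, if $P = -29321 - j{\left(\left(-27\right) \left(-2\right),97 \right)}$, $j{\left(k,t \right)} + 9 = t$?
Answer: $-67405$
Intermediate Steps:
$j{\left(k,t \right)} = -9 + t$
$P = -29409$ ($P = -29321 - \left(-9 + 97\right) = -29321 - 88 = -29409$)
$P + \left(223 - 105\right) \left(-322\right) = -29409 + \left(223 - 105\right) \left(-322\right) = -29409 + 118 \left(-322\right) = -29409 - 37996 = -67405$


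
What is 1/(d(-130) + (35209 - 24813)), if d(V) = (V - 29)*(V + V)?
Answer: 1/51736 ≈ 1.9329e-5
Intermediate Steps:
d(V) = 2*V*(-29 + V) (d(V) = (-29 + V)*(2*V) = 2*V*(-29 + V))
1/(d(-130) + (35209 - 24813)) = 1/(2*(-130)*(-29 - 130) + (35209 - 24813)) = 1/(2*(-130)*(-159) + 10396) = 1/(41340 + 10396) = 1/51736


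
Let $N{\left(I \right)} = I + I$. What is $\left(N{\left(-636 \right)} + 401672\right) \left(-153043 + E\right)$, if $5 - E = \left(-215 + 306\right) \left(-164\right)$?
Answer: $-55300845600$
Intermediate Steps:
$N{\left(I \right)} = 2 I$
$E = 14929$ ($E = 5 - \left(-215 + 306\right) \left(-164\right) = 5 - 91 \left(-164\right) = 5 - -14924 = 5 + 14924 = 14929$)
$\left(N{\left(-636 \right)} + 401672\right) \left(-153043 + E\right) = \left(2 \left(-636\right) + 401672\right) \left(-153043 + 14929\right) = \left(-1272 + 401672\right) \left(-138114\right) = 400400 \left(-138114\right) = -55300845600$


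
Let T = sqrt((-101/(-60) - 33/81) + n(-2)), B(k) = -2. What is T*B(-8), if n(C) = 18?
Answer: -sqrt(156135)/45 ≈ -8.7809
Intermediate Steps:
T = sqrt(156135)/90 (T = sqrt((-101/(-60) - 33/81) + 18) = sqrt((-101*(-1/60) - 33*1/81) + 18) = sqrt((101/60 - 11/27) + 18) = sqrt(689/540 + 18) = sqrt(10409/540) = sqrt(156135)/90 ≈ 4.3904)
T*B(-8) = (sqrt(156135)/90)*(-2) = -sqrt(156135)/45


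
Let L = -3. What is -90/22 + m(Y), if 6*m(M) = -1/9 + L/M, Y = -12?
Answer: -9665/2376 ≈ -4.0678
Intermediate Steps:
m(M) = -1/54 - 1/(2*M) (m(M) = (-1/9 - 3/M)/6 = (-1*⅑ - 3/M)/6 = (-⅑ - 3/M)/6 = -1/54 - 1/(2*M))
-90/22 + m(Y) = -90/22 + (1/54)*(-27 - 1*(-12))/(-12) = -90*1/22 + (1/54)*(-1/12)*(-27 + 12) = -45/11 + (1/54)*(-1/12)*(-15) = -45/11 + 5/216 = -9665/2376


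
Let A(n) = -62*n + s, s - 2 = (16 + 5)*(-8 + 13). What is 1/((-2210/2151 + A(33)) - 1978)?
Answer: -2151/8427677 ≈ -0.00025523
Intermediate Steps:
s = 107 (s = 2 + (16 + 5)*(-8 + 13) = 2 + 21*5 = 2 + 105 = 107)
A(n) = 107 - 62*n (A(n) = -62*n + 107 = 107 - 62*n)
1/((-2210/2151 + A(33)) - 1978) = 1/((-2210/2151 + (107 - 62*33)) - 1978) = 1/((-2210*1/2151 + (107 - 2046)) - 1978) = 1/((-2210/2151 - 1939) - 1978) = 1/(-4172999/2151 - 1978) = 1/(-8427677/2151) = -2151/8427677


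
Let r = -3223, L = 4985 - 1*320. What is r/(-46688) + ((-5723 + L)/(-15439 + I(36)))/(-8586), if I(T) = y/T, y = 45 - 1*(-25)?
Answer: 427135271753/6188146994592 ≈ 0.069025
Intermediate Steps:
L = 4665 (L = 4985 - 320 = 4665)
y = 70 (y = 45 + 25 = 70)
I(T) = 70/T
r/(-46688) + ((-5723 + L)/(-15439 + I(36)))/(-8586) = -3223/(-46688) + ((-5723 + 4665)/(-15439 + 70/36))/(-8586) = -3223*(-1/46688) - 1058/(-15439 + 70*(1/36))*(-1/8586) = 3223/46688 - 1058/(-15439 + 35/18)*(-1/8586) = 3223/46688 - 1058/(-277867/18)*(-1/8586) = 3223/46688 - 1058*(-18/277867)*(-1/8586) = 3223/46688 + (19044/277867)*(-1/8586) = 3223/46688 - 1058/132542559 = 427135271753/6188146994592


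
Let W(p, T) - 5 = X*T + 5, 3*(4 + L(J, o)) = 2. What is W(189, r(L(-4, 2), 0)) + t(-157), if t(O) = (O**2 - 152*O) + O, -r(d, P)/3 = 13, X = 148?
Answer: 42594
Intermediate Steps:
L(J, o) = -10/3 (L(J, o) = -4 + (1/3)*2 = -4 + 2/3 = -10/3)
r(d, P) = -39 (r(d, P) = -3*13 = -39)
t(O) = O**2 - 151*O
W(p, T) = 10 + 148*T (W(p, T) = 5 + (148*T + 5) = 5 + (5 + 148*T) = 10 + 148*T)
W(189, r(L(-4, 2), 0)) + t(-157) = (10 + 148*(-39)) - 157*(-151 - 157) = (10 - 5772) - 157*(-308) = -5762 + 48356 = 42594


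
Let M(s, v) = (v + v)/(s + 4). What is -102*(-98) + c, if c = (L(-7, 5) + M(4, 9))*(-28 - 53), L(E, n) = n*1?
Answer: 37635/4 ≈ 9408.8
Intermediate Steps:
L(E, n) = n
M(s, v) = 2*v/(4 + s) (M(s, v) = (2*v)/(4 + s) = 2*v/(4 + s))
c = -2349/4 (c = (5 + 2*9/(4 + 4))*(-28 - 53) = (5 + 2*9/8)*(-81) = (5 + 2*9*(⅛))*(-81) = (5 + 9/4)*(-81) = (29/4)*(-81) = -2349/4 ≈ -587.25)
-102*(-98) + c = -102*(-98) - 2349/4 = 9996 - 2349/4 = 37635/4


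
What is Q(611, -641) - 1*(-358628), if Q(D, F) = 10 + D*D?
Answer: 731959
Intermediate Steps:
Q(D, F) = 10 + D²
Q(611, -641) - 1*(-358628) = (10 + 611²) - 1*(-358628) = (10 + 373321) + 358628 = 373331 + 358628 = 731959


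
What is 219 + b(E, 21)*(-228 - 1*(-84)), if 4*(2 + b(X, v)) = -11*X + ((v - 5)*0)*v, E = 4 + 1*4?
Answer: 3675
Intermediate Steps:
E = 8 (E = 4 + 4 = 8)
b(X, v) = -2 - 11*X/4 (b(X, v) = -2 + (-11*X + ((v - 5)*0)*v)/4 = -2 + (-11*X + ((-5 + v)*0)*v)/4 = -2 + (-11*X + 0*v)/4 = -2 + (-11*X + 0)/4 = -2 + (-11*X)/4 = -2 - 11*X/4)
219 + b(E, 21)*(-228 - 1*(-84)) = 219 + (-2 - 11/4*8)*(-228 - 1*(-84)) = 219 + (-2 - 22)*(-228 + 84) = 219 - 24*(-144) = 219 + 3456 = 3675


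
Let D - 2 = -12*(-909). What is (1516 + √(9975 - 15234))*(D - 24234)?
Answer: -20199184 - 13324*I*√5259 ≈ -2.0199e+7 - 9.6624e+5*I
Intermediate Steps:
D = 10910 (D = 2 - 12*(-909) = 2 + 10908 = 10910)
(1516 + √(9975 - 15234))*(D - 24234) = (1516 + √(9975 - 15234))*(10910 - 24234) = (1516 + √(-5259))*(-13324) = (1516 + I*√5259)*(-13324) = -20199184 - 13324*I*√5259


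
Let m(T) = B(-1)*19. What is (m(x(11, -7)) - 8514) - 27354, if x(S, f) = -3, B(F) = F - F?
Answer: -35868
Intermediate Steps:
B(F) = 0
m(T) = 0 (m(T) = 0*19 = 0)
(m(x(11, -7)) - 8514) - 27354 = (0 - 8514) - 27354 = -8514 - 27354 = -35868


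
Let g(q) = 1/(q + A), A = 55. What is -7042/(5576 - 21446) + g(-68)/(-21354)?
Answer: 108604953/244752430 ≈ 0.44373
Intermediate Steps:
g(q) = 1/(55 + q) (g(q) = 1/(q + 55) = 1/(55 + q))
-7042/(5576 - 21446) + g(-68)/(-21354) = -7042/(5576 - 21446) + 1/((55 - 68)*(-21354)) = -7042/(-15870) - 1/21354/(-13) = -7042*(-1/15870) - 1/13*(-1/21354) = 3521/7935 + 1/277602 = 108604953/244752430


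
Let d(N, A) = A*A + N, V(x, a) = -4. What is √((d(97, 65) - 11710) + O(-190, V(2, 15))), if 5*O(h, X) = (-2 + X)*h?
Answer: 2*I*√1790 ≈ 84.617*I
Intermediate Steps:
d(N, A) = N + A² (d(N, A) = A² + N = N + A²)
O(h, X) = h*(-2 + X)/5 (O(h, X) = ((-2 + X)*h)/5 = (h*(-2 + X))/5 = h*(-2 + X)/5)
√((d(97, 65) - 11710) + O(-190, V(2, 15))) = √(((97 + 65²) - 11710) + (⅕)*(-190)*(-2 - 4)) = √(((97 + 4225) - 11710) + (⅕)*(-190)*(-6)) = √((4322 - 11710) + 228) = √(-7388 + 228) = √(-7160) = 2*I*√1790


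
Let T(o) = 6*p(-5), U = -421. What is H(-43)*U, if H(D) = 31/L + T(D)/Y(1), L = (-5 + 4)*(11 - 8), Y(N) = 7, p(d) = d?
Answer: 129247/21 ≈ 6154.6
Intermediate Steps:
T(o) = -30 (T(o) = 6*(-5) = -30)
L = -3 (L = -1*3 = -3)
H(D) = -307/21 (H(D) = 31/(-3) - 30/7 = 31*(-⅓) - 30*⅐ = -31/3 - 30/7 = -307/21)
H(-43)*U = -307/21*(-421) = 129247/21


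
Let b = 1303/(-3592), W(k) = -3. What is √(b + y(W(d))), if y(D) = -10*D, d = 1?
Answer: √95598386/1796 ≈ 5.4440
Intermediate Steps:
b = -1303/3592 (b = 1303*(-1/3592) = -1303/3592 ≈ -0.36275)
√(b + y(W(d))) = √(-1303/3592 - 10*(-3)) = √(-1303/3592 + 30) = √(106457/3592) = √95598386/1796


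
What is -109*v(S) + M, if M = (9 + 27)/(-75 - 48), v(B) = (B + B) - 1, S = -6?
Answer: 58085/41 ≈ 1416.7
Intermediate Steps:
v(B) = -1 + 2*B (v(B) = 2*B - 1 = -1 + 2*B)
M = -12/41 (M = 36/(-123) = 36*(-1/123) = -12/41 ≈ -0.29268)
-109*v(S) + M = -109*(-1 + 2*(-6)) - 12/41 = -109*(-1 - 12) - 12/41 = -109*(-13) - 12/41 = 1417 - 12/41 = 58085/41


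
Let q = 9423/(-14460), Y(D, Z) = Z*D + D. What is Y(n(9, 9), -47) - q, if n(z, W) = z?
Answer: -1992339/4820 ≈ -413.35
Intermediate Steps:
Y(D, Z) = D + D*Z (Y(D, Z) = D*Z + D = D + D*Z)
q = -3141/4820 (q = 9423*(-1/14460) = -3141/4820 ≈ -0.65166)
Y(n(9, 9), -47) - q = 9*(1 - 47) - 1*(-3141/4820) = 9*(-46) + 3141/4820 = -414 + 3141/4820 = -1992339/4820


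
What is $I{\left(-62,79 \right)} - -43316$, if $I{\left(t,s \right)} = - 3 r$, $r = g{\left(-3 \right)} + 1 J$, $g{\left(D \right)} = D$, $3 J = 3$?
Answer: $43322$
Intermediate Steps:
$J = 1$ ($J = \frac{1}{3} \cdot 3 = 1$)
$r = -2$ ($r = -3 + 1 \cdot 1 = -3 + 1 = -2$)
$I{\left(t,s \right)} = 6$ ($I{\left(t,s \right)} = \left(-3\right) \left(-2\right) = 6$)
$I{\left(-62,79 \right)} - -43316 = 6 - -43316 = 6 + 43316 = 43322$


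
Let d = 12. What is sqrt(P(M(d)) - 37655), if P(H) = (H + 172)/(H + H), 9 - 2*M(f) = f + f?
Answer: I*sqrt(33899370)/30 ≈ 194.08*I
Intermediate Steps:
M(f) = 9/2 - f (M(f) = 9/2 - (f + f)/2 = 9/2 - f)
P(H) = (172 + H)/(2*H) (P(H) = (172 + H)/((2*H)) = (172 + H)*(1/(2*H)) = (172 + H)/(2*H))
sqrt(P(M(d)) - 37655) = sqrt((172 + (9/2 - 1*12))/(2*(9/2 - 1*12)) - 37655) = sqrt((172 + (9/2 - 12))/(2*(9/2 - 12)) - 37655) = sqrt((172 - 15/2)/(2*(-15/2)) - 37655) = sqrt((1/2)*(-2/15)*(329/2) - 37655) = sqrt(-329/30 - 37655) = sqrt(-1129979/30) = I*sqrt(33899370)/30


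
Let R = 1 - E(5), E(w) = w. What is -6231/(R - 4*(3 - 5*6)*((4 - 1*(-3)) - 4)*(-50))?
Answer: 6231/16204 ≈ 0.38453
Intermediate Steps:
R = -4 (R = 1 - 1*5 = 1 - 5 = -4)
-6231/(R - 4*(3 - 5*6)*((4 - 1*(-3)) - 4)*(-50)) = -6231/(-4 - 4*(3 - 5*6)*((4 - 1*(-3)) - 4)*(-50)) = -6231/(-4 - 4*(3 - 30)*((4 + 3) - 4)*(-50)) = -6231/(-4 - (-108)*(7 - 4)*(-50)) = -6231/(-4 - (-108)*3*(-50)) = -6231/(-4 - 4*(-81)*(-50)) = -6231/(-4 + 324*(-50)) = -6231/(-4 - 16200) = -6231/(-16204) = -6231*(-1/16204) = 6231/16204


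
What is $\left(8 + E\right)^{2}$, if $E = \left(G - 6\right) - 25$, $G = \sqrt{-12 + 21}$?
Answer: $400$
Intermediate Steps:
$G = 3$ ($G = \sqrt{9} = 3$)
$E = -28$ ($E = \left(3 - 6\right) - 25 = -3 - 25 = -28$)
$\left(8 + E\right)^{2} = \left(8 - 28\right)^{2} = \left(-20\right)^{2} = 400$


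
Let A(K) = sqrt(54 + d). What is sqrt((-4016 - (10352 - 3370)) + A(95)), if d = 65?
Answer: sqrt(-10998 + sqrt(119)) ≈ 104.82*I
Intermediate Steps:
A(K) = sqrt(119) (A(K) = sqrt(54 + 65) = sqrt(119))
sqrt((-4016 - (10352 - 3370)) + A(95)) = sqrt((-4016 - (10352 - 3370)) + sqrt(119)) = sqrt((-4016 - 1*6982) + sqrt(119)) = sqrt((-4016 - 6982) + sqrt(119)) = sqrt(-10998 + sqrt(119))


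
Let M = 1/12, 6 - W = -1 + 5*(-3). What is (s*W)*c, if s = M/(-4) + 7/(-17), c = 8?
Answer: -3883/51 ≈ -76.137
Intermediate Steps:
W = 22 (W = 6 - (-1 + 5*(-3)) = 6 - (-1 - 15) = 6 - 1*(-16) = 6 + 16 = 22)
M = 1/12 ≈ 0.083333
s = -353/816 (s = (1/12)/(-4) + 7/(-17) = (1/12)*(-¼) + 7*(-1/17) = -1/48 - 7/17 = -353/816 ≈ -0.43260)
(s*W)*c = -353/816*22*8 = -3883/408*8 = -3883/51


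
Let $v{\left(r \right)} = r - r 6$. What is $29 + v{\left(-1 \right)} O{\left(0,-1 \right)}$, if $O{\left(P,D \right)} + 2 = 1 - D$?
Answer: $29$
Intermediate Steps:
$O{\left(P,D \right)} = -1 - D$ ($O{\left(P,D \right)} = -2 - \left(-1 + D\right) = -1 - D$)
$v{\left(r \right)} = - 5 r$ ($v{\left(r \right)} = r - 6 r = - 5 r$)
$29 + v{\left(-1 \right)} O{\left(0,-1 \right)} = 29 + \left(-5\right) \left(-1\right) \left(-1 - -1\right) = 29 + 5 \left(-1 + 1\right) = 29 + 5 \cdot 0 = 29 + 0 = 29$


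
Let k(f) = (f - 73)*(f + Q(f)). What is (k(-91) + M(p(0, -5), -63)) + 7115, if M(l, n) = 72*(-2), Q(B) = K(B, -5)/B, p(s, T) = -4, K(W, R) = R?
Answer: 1991625/91 ≈ 21886.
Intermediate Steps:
Q(B) = -5/B
M(l, n) = -144
k(f) = (-73 + f)*(f - 5/f) (k(f) = (f - 73)*(f - 5/f) = (-73 + f)*(f - 5/f))
(k(-91) + M(p(0, -5), -63)) + 7115 = ((-5 + (-91)² - 73*(-91) + 365/(-91)) - 144) + 7115 = ((-5 + 8281 + 6643 + 365*(-1/91)) - 144) + 7115 = ((-5 + 8281 + 6643 - 365/91) - 144) + 7115 = (1357264/91 - 144) + 7115 = 1344160/91 + 7115 = 1991625/91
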